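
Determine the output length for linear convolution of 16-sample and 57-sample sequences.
Linear/full convolution length: m + n - 1 = 16 + 57 - 1 = 72

72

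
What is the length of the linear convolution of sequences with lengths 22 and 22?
Linear/full convolution length: m + n - 1 = 22 + 22 - 1 = 43

43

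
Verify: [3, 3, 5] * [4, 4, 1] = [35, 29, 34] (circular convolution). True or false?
Recompute circular convolution of [3, 3, 5] and [4, 4, 1]: y[0] = 3×4 + 3×1 + 5×4 = 35; y[1] = 3×4 + 3×4 + 5×1 = 29; y[2] = 3×1 + 3×4 + 5×4 = 35 → [35, 29, 35]. Compare to given [35, 29, 34]: they differ at index 2: given 34, correct 35, so answer: No

No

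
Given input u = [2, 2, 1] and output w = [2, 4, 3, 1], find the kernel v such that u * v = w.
Output length 4 = len(u) + len(v) - 1 ⇒ len(v) = 2. Solve v forward using v[k] = (w[k] - Σ_{i≥1} u[i]·v[k-i]) / u[0]: v[0] = w[0] / u[0] = 2 / 2 = 1; v[1] = (w[1] - 2×1) / u[0] = (4 - 2×1) / 2 = 1. So v = [1, 1]. Forward-check [2, 2, 1] * [1, 1]: w[0] = 2×1 = 2; w[1] = 2×1 + 2×1 = 4; w[2] = 2×1 + 1×1 = 3; w[3] = 1×1 = 1 → [2, 4, 3, 1] ✓

[1, 1]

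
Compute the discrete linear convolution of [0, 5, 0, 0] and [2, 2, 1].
y[0] = 0×2 = 0; y[1] = 0×2 + 5×2 = 10; y[2] = 0×1 + 5×2 + 0×2 = 10; y[3] = 5×1 + 0×2 + 0×2 = 5; y[4] = 0×1 + 0×2 = 0; y[5] = 0×1 = 0

[0, 10, 10, 5, 0, 0]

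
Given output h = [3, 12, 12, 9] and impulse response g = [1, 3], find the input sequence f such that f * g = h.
Deconvolve h=[3, 12, 12, 9] by g=[1, 3]. Since g[0]=1, solve forward: f[0] = h[0] / 1 = 3; f[1] = (h[1] - 3×3) / 1 = 3; f[2] = (h[2] - 3×3) / 1 = 3. So f = [3, 3, 3]. Check by forward convolution: h[0] = 3×1 = 3; h[1] = 3×3 + 3×1 = 12; h[2] = 3×3 + 3×1 = 12; h[3] = 3×3 = 9

[3, 3, 3]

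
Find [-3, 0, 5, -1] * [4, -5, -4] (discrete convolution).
y[0] = -3×4 = -12; y[1] = -3×-5 + 0×4 = 15; y[2] = -3×-4 + 0×-5 + 5×4 = 32; y[3] = 0×-4 + 5×-5 + -1×4 = -29; y[4] = 5×-4 + -1×-5 = -15; y[5] = -1×-4 = 4

[-12, 15, 32, -29, -15, 4]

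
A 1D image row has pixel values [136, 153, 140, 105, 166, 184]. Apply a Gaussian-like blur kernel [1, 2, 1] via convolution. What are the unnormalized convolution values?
Convolve image row [136, 153, 140, 105, 166, 184] with kernel [1, 2, 1]: y[0] = 136×1 = 136; y[1] = 136×2 + 153×1 = 425; y[2] = 136×1 + 153×2 + 140×1 = 582; y[3] = 153×1 + 140×2 + 105×1 = 538; y[4] = 140×1 + 105×2 + 166×1 = 516; y[5] = 105×1 + 166×2 + 184×1 = 621; y[6] = 166×1 + 184×2 = 534; y[7] = 184×1 = 184 → [136, 425, 582, 538, 516, 621, 534, 184]. Normalization factor = sum(kernel) = 4.

[136, 425, 582, 538, 516, 621, 534, 184]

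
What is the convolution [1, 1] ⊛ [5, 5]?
y[0] = 1×5 = 5; y[1] = 1×5 + 1×5 = 10; y[2] = 1×5 = 5

[5, 10, 5]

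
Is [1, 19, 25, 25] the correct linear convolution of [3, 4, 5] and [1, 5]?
Recompute linear convolution of [3, 4, 5] and [1, 5]: y[0] = 3×1 = 3; y[1] = 3×5 + 4×1 = 19; y[2] = 4×5 + 5×1 = 25; y[3] = 5×5 = 25 → [3, 19, 25, 25]. Compare to given [1, 19, 25, 25]: they differ at index 0: given 1, correct 3, so answer: No

No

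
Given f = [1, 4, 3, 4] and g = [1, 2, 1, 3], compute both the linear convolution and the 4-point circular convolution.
Linear: y_lin[0] = 1×1 = 1; y_lin[1] = 1×2 + 4×1 = 6; y_lin[2] = 1×1 + 4×2 + 3×1 = 12; y_lin[3] = 1×3 + 4×1 + 3×2 + 4×1 = 17; y_lin[4] = 4×3 + 3×1 + 4×2 = 23; y_lin[5] = 3×3 + 4×1 = 13; y_lin[6] = 4×3 = 12 → [1, 6, 12, 17, 23, 13, 12]. Circular (length 4): y[0] = 1×1 + 4×3 + 3×1 + 4×2 = 24; y[1] = 1×2 + 4×1 + 3×3 + 4×1 = 19; y[2] = 1×1 + 4×2 + 3×1 + 4×3 = 24; y[3] = 1×3 + 4×1 + 3×2 + 4×1 = 17 → [24, 19, 24, 17]

Linear: [1, 6, 12, 17, 23, 13, 12], Circular: [24, 19, 24, 17]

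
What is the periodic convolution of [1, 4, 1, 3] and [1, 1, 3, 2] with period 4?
Use y[k] = Σ_j s[j]·t[(k-j) mod 4]. y[0] = 1×1 + 4×2 + 1×3 + 3×1 = 15; y[1] = 1×1 + 4×1 + 1×2 + 3×3 = 16; y[2] = 1×3 + 4×1 + 1×1 + 3×2 = 14; y[3] = 1×2 + 4×3 + 1×1 + 3×1 = 18. Result: [15, 16, 14, 18]

[15, 16, 14, 18]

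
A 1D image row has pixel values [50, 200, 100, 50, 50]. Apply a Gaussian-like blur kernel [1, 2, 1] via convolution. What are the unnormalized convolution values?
Convolve image row [50, 200, 100, 50, 50] with kernel [1, 2, 1]: y[0] = 50×1 = 50; y[1] = 50×2 + 200×1 = 300; y[2] = 50×1 + 200×2 + 100×1 = 550; y[3] = 200×1 + 100×2 + 50×1 = 450; y[4] = 100×1 + 50×2 + 50×1 = 250; y[5] = 50×1 + 50×2 = 150; y[6] = 50×1 = 50 → [50, 300, 550, 450, 250, 150, 50]. Normalization factor = sum(kernel) = 4.

[50, 300, 550, 450, 250, 150, 50]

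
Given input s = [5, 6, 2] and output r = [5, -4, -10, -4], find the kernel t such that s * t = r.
Output length 4 = len(s) + len(t) - 1 ⇒ len(t) = 2. Solve t forward using t[k] = (r[k] - Σ_{i≥1} s[i]·t[k-i]) / s[0]: t[0] = r[0] / s[0] = 5 / 5 = 1; t[1] = (r[1] - 6×1) / s[0] = (-4 - 6×1) / 5 = -2. So t = [1, -2]. Forward-check [5, 6, 2] * [1, -2]: r[0] = 5×1 = 5; r[1] = 5×-2 + 6×1 = -4; r[2] = 6×-2 + 2×1 = -10; r[3] = 2×-2 = -4 → [5, -4, -10, -4] ✓

[1, -2]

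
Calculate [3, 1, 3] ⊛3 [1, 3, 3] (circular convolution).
Use y[k] = Σ_j u[j]·v[(k-j) mod 3]. y[0] = 3×1 + 1×3 + 3×3 = 15; y[1] = 3×3 + 1×1 + 3×3 = 19; y[2] = 3×3 + 1×3 + 3×1 = 15. Result: [15, 19, 15]

[15, 19, 15]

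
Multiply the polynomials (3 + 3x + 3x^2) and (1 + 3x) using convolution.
Ascending coefficients: a = [3, 3, 3], b = [1, 3]. c[0] = 3×1 = 3; c[1] = 3×3 + 3×1 = 12; c[2] = 3×3 + 3×1 = 12; c[3] = 3×3 = 9. Result coefficients: [3, 12, 12, 9] → 3 + 12x + 12x^2 + 9x^3

3 + 12x + 12x^2 + 9x^3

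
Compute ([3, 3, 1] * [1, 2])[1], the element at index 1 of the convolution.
Use y[k] = Σ_i a[i]·b[k-i] at k=1. y[1] = 3×2 + 3×1 = 9

9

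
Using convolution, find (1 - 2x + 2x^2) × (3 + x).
Ascending coefficients: a = [1, -2, 2], b = [3, 1]. c[0] = 1×3 = 3; c[1] = 1×1 + -2×3 = -5; c[2] = -2×1 + 2×3 = 4; c[3] = 2×1 = 2. Result coefficients: [3, -5, 4, 2] → 3 - 5x + 4x^2 + 2x^3

3 - 5x + 4x^2 + 2x^3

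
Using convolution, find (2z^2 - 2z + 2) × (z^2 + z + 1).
Ascending coefficients: a = [2, -2, 2], b = [1, 1, 1]. c[0] = 2×1 = 2; c[1] = 2×1 + -2×1 = 0; c[2] = 2×1 + -2×1 + 2×1 = 2; c[3] = -2×1 + 2×1 = 0; c[4] = 2×1 = 2. Result coefficients: [2, 0, 2, 0, 2] → 2z^4 + 2z^2 + 2

2z^4 + 2z^2 + 2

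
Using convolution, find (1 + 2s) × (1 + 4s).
Ascending coefficients: a = [1, 2], b = [1, 4]. c[0] = 1×1 = 1; c[1] = 1×4 + 2×1 = 6; c[2] = 2×4 = 8. Result coefficients: [1, 6, 8] → 1 + 6s + 8s^2

1 + 6s + 8s^2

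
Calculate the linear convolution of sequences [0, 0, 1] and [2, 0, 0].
y[0] = 0×2 = 0; y[1] = 0×0 + 0×2 = 0; y[2] = 0×0 + 0×0 + 1×2 = 2; y[3] = 0×0 + 1×0 = 0; y[4] = 1×0 = 0

[0, 0, 2, 0, 0]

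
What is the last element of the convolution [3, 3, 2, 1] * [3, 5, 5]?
Use y[k] = Σ_i a[i]·b[k-i] at k=5. y[5] = 1×5 = 5

5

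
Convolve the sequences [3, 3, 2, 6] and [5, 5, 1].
y[0] = 3×5 = 15; y[1] = 3×5 + 3×5 = 30; y[2] = 3×1 + 3×5 + 2×5 = 28; y[3] = 3×1 + 2×5 + 6×5 = 43; y[4] = 2×1 + 6×5 = 32; y[5] = 6×1 = 6

[15, 30, 28, 43, 32, 6]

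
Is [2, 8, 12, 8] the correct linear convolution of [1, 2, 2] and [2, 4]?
Recompute linear convolution of [1, 2, 2] and [2, 4]: y[0] = 1×2 = 2; y[1] = 1×4 + 2×2 = 8; y[2] = 2×4 + 2×2 = 12; y[3] = 2×4 = 8 → [2, 8, 12, 8]. Given [2, 8, 12, 8] matches, so answer: Yes

Yes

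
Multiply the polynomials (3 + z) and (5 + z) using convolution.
Ascending coefficients: a = [3, 1], b = [5, 1]. c[0] = 3×5 = 15; c[1] = 3×1 + 1×5 = 8; c[2] = 1×1 = 1. Result coefficients: [15, 8, 1] → 15 + 8z + z^2

15 + 8z + z^2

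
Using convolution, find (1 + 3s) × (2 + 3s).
Ascending coefficients: a = [1, 3], b = [2, 3]. c[0] = 1×2 = 2; c[1] = 1×3 + 3×2 = 9; c[2] = 3×3 = 9. Result coefficients: [2, 9, 9] → 2 + 9s + 9s^2

2 + 9s + 9s^2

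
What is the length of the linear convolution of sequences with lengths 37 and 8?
Linear/full convolution length: m + n - 1 = 37 + 8 - 1 = 44

44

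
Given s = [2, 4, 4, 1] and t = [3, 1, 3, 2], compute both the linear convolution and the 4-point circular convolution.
Linear: y_lin[0] = 2×3 = 6; y_lin[1] = 2×1 + 4×3 = 14; y_lin[2] = 2×3 + 4×1 + 4×3 = 22; y_lin[3] = 2×2 + 4×3 + 4×1 + 1×3 = 23; y_lin[4] = 4×2 + 4×3 + 1×1 = 21; y_lin[5] = 4×2 + 1×3 = 11; y_lin[6] = 1×2 = 2 → [6, 14, 22, 23, 21, 11, 2]. Circular (length 4): y[0] = 2×3 + 4×2 + 4×3 + 1×1 = 27; y[1] = 2×1 + 4×3 + 4×2 + 1×3 = 25; y[2] = 2×3 + 4×1 + 4×3 + 1×2 = 24; y[3] = 2×2 + 4×3 + 4×1 + 1×3 = 23 → [27, 25, 24, 23]

Linear: [6, 14, 22, 23, 21, 11, 2], Circular: [27, 25, 24, 23]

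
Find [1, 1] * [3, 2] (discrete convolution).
y[0] = 1×3 = 3; y[1] = 1×2 + 1×3 = 5; y[2] = 1×2 = 2

[3, 5, 2]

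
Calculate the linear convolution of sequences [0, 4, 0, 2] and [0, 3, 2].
y[0] = 0×0 = 0; y[1] = 0×3 + 4×0 = 0; y[2] = 0×2 + 4×3 + 0×0 = 12; y[3] = 4×2 + 0×3 + 2×0 = 8; y[4] = 0×2 + 2×3 = 6; y[5] = 2×2 = 4

[0, 0, 12, 8, 6, 4]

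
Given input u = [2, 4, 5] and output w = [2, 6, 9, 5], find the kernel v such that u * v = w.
Output length 4 = len(u) + len(v) - 1 ⇒ len(v) = 2. Solve v forward using v[k] = (w[k] - Σ_{i≥1} u[i]·v[k-i]) / u[0]: v[0] = w[0] / u[0] = 2 / 2 = 1; v[1] = (w[1] - 4×1) / u[0] = (6 - 4×1) / 2 = 1. So v = [1, 1]. Forward-check [2, 4, 5] * [1, 1]: w[0] = 2×1 = 2; w[1] = 2×1 + 4×1 = 6; w[2] = 4×1 + 5×1 = 9; w[3] = 5×1 = 5 → [2, 6, 9, 5] ✓

[1, 1]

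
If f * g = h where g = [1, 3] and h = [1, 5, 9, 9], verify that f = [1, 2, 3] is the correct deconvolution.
Forward-compute [1, 2, 3] * [1, 3]: h[0] = 1×1 = 1; h[1] = 1×3 + 2×1 = 5; h[2] = 2×3 + 3×1 = 9; h[3] = 3×3 = 9 → [1, 5, 9, 9]. Matches given h = [1, 5, 9, 9], so verified.

Verified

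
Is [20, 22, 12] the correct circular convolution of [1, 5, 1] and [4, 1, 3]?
Recompute circular convolution of [1, 5, 1] and [4, 1, 3]: y[0] = 1×4 + 5×3 + 1×1 = 20; y[1] = 1×1 + 5×4 + 1×3 = 24; y[2] = 1×3 + 5×1 + 1×4 = 12 → [20, 24, 12]. Compare to given [20, 22, 12]: they differ at index 1: given 22, correct 24, so answer: No

No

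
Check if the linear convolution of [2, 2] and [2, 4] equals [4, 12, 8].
Recompute linear convolution of [2, 2] and [2, 4]: y[0] = 2×2 = 4; y[1] = 2×4 + 2×2 = 12; y[2] = 2×4 = 8 → [4, 12, 8]. Given [4, 12, 8] matches, so answer: Yes

Yes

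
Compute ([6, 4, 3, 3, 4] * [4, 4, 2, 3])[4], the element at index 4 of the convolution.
Use y[k] = Σ_i a[i]·b[k-i] at k=4. y[4] = 4×3 + 3×2 + 3×4 + 4×4 = 46

46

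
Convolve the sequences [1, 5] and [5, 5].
y[0] = 1×5 = 5; y[1] = 1×5 + 5×5 = 30; y[2] = 5×5 = 25

[5, 30, 25]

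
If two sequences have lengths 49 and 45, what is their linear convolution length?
Linear/full convolution length: m + n - 1 = 49 + 45 - 1 = 93

93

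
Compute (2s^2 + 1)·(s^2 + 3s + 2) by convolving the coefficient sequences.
Ascending coefficients: a = [1, 0, 2], b = [2, 3, 1]. c[0] = 1×2 = 2; c[1] = 1×3 + 0×2 = 3; c[2] = 1×1 + 0×3 + 2×2 = 5; c[3] = 0×1 + 2×3 = 6; c[4] = 2×1 = 2. Result coefficients: [2, 3, 5, 6, 2] → 2s^4 + 6s^3 + 5s^2 + 3s + 2

2s^4 + 6s^3 + 5s^2 + 3s + 2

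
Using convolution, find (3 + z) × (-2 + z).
Ascending coefficients: a = [3, 1], b = [-2, 1]. c[0] = 3×-2 = -6; c[1] = 3×1 + 1×-2 = 1; c[2] = 1×1 = 1. Result coefficients: [-6, 1, 1] → -6 + z + z^2

-6 + z + z^2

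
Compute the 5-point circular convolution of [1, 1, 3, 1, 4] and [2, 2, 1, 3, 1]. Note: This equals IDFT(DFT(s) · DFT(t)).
Either evaluate y[k] = Σ_j s[j]·t[(k-j) mod 5] directly, or use IDFT(DFT(s) · DFT(t)). y[0] = 1×2 + 1×1 + 3×3 + 1×1 + 4×2 = 21; y[1] = 1×2 + 1×2 + 3×1 + 1×3 + 4×1 = 14; y[2] = 1×1 + 1×2 + 3×2 + 1×1 + 4×3 = 22; y[3] = 1×3 + 1×1 + 3×2 + 1×2 + 4×1 = 16; y[4] = 1×1 + 1×3 + 3×1 + 1×2 + 4×2 = 17. Result: [21, 14, 22, 16, 17]

[21, 14, 22, 16, 17]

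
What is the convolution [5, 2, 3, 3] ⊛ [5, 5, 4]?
y[0] = 5×5 = 25; y[1] = 5×5 + 2×5 = 35; y[2] = 5×4 + 2×5 + 3×5 = 45; y[3] = 2×4 + 3×5 + 3×5 = 38; y[4] = 3×4 + 3×5 = 27; y[5] = 3×4 = 12

[25, 35, 45, 38, 27, 12]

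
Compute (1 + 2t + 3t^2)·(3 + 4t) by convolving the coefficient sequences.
Ascending coefficients: a = [1, 2, 3], b = [3, 4]. c[0] = 1×3 = 3; c[1] = 1×4 + 2×3 = 10; c[2] = 2×4 + 3×3 = 17; c[3] = 3×4 = 12. Result coefficients: [3, 10, 17, 12] → 3 + 10t + 17t^2 + 12t^3

3 + 10t + 17t^2 + 12t^3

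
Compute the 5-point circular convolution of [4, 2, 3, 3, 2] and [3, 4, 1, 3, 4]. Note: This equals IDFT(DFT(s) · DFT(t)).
Either evaluate y[k] = Σ_j s[j]·t[(k-j) mod 5] directly, or use IDFT(DFT(s) · DFT(t)). y[0] = 4×3 + 2×4 + 3×3 + 3×1 + 2×4 = 40; y[1] = 4×4 + 2×3 + 3×4 + 3×3 + 2×1 = 45; y[2] = 4×1 + 2×4 + 3×3 + 3×4 + 2×3 = 39; y[3] = 4×3 + 2×1 + 3×4 + 3×3 + 2×4 = 43; y[4] = 4×4 + 2×3 + 3×1 + 3×4 + 2×3 = 43. Result: [40, 45, 39, 43, 43]

[40, 45, 39, 43, 43]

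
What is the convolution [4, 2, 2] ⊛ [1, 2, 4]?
y[0] = 4×1 = 4; y[1] = 4×2 + 2×1 = 10; y[2] = 4×4 + 2×2 + 2×1 = 22; y[3] = 2×4 + 2×2 = 12; y[4] = 2×4 = 8

[4, 10, 22, 12, 8]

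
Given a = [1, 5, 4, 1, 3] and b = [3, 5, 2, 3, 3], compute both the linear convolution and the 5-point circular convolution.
Linear: y_lin[0] = 1×3 = 3; y_lin[1] = 1×5 + 5×3 = 20; y_lin[2] = 1×2 + 5×5 + 4×3 = 39; y_lin[3] = 1×3 + 5×2 + 4×5 + 1×3 = 36; y_lin[4] = 1×3 + 5×3 + 4×2 + 1×5 + 3×3 = 40; y_lin[5] = 5×3 + 4×3 + 1×2 + 3×5 = 44; y_lin[6] = 4×3 + 1×3 + 3×2 = 21; y_lin[7] = 1×3 + 3×3 = 12; y_lin[8] = 3×3 = 9 → [3, 20, 39, 36, 40, 44, 21, 12, 9]. Circular (length 5): y[0] = 1×3 + 5×3 + 4×3 + 1×2 + 3×5 = 47; y[1] = 1×5 + 5×3 + 4×3 + 1×3 + 3×2 = 41; y[2] = 1×2 + 5×5 + 4×3 + 1×3 + 3×3 = 51; y[3] = 1×3 + 5×2 + 4×5 + 1×3 + 3×3 = 45; y[4] = 1×3 + 5×3 + 4×2 + 1×5 + 3×3 = 40 → [47, 41, 51, 45, 40]

Linear: [3, 20, 39, 36, 40, 44, 21, 12, 9], Circular: [47, 41, 51, 45, 40]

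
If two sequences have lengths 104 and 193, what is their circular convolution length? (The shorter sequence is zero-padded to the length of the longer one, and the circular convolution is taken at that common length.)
Circular convolution (zero-padding the shorter input) has length max(m, n) = max(104, 193) = 193

193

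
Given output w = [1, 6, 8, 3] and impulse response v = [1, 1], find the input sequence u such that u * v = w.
Deconvolve w=[1, 6, 8, 3] by v=[1, 1]. Since v[0]=1, solve forward: u[0] = w[0] / 1 = 1; u[1] = (w[1] - 1×1) / 1 = 5; u[2] = (w[2] - 5×1) / 1 = 3. So u = [1, 5, 3]. Check by forward convolution: w[0] = 1×1 = 1; w[1] = 1×1 + 5×1 = 6; w[2] = 5×1 + 3×1 = 8; w[3] = 3×1 = 3

[1, 5, 3]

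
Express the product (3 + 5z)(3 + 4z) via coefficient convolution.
Ascending coefficients: a = [3, 5], b = [3, 4]. c[0] = 3×3 = 9; c[1] = 3×4 + 5×3 = 27; c[2] = 5×4 = 20. Result coefficients: [9, 27, 20] → 9 + 27z + 20z^2

9 + 27z + 20z^2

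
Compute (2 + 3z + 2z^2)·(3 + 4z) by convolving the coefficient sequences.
Ascending coefficients: a = [2, 3, 2], b = [3, 4]. c[0] = 2×3 = 6; c[1] = 2×4 + 3×3 = 17; c[2] = 3×4 + 2×3 = 18; c[3] = 2×4 = 8. Result coefficients: [6, 17, 18, 8] → 6 + 17z + 18z^2 + 8z^3

6 + 17z + 18z^2 + 8z^3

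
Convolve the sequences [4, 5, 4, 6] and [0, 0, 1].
y[0] = 4×0 = 0; y[1] = 4×0 + 5×0 = 0; y[2] = 4×1 + 5×0 + 4×0 = 4; y[3] = 5×1 + 4×0 + 6×0 = 5; y[4] = 4×1 + 6×0 = 4; y[5] = 6×1 = 6

[0, 0, 4, 5, 4, 6]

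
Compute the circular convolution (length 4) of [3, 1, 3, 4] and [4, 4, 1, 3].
Use y[k] = Σ_j u[j]·v[(k-j) mod 4]. y[0] = 3×4 + 1×3 + 3×1 + 4×4 = 34; y[1] = 3×4 + 1×4 + 3×3 + 4×1 = 29; y[2] = 3×1 + 1×4 + 3×4 + 4×3 = 31; y[3] = 3×3 + 1×1 + 3×4 + 4×4 = 38. Result: [34, 29, 31, 38]

[34, 29, 31, 38]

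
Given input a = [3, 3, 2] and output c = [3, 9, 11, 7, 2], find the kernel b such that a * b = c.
Output length 5 = len(a) + len(b) - 1 ⇒ len(b) = 3. Solve b forward using b[k] = (c[k] - Σ_{i≥1} a[i]·b[k-i]) / a[0]: b[0] = c[0] / a[0] = 3 / 3 = 1; b[1] = (c[1] - 3×1) / a[0] = (9 - 3×1) / 3 = 2; b[2] = (c[2] - 3×2 - 2×1) / a[0] = (11 - 3×2 - 2×1) / 3 = 1. So b = [1, 2, 1]. Forward-check [3, 3, 2] * [1, 2, 1]: c[0] = 3×1 = 3; c[1] = 3×2 + 3×1 = 9; c[2] = 3×1 + 3×2 + 2×1 = 11; c[3] = 3×1 + 2×2 = 7; c[4] = 2×1 = 2 → [3, 9, 11, 7, 2] ✓

[1, 2, 1]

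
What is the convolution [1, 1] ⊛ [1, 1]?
y[0] = 1×1 = 1; y[1] = 1×1 + 1×1 = 2; y[2] = 1×1 = 1

[1, 2, 1]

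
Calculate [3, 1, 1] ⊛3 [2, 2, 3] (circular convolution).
Use y[k] = Σ_j f[j]·g[(k-j) mod 3]. y[0] = 3×2 + 1×3 + 1×2 = 11; y[1] = 3×2 + 1×2 + 1×3 = 11; y[2] = 3×3 + 1×2 + 1×2 = 13. Result: [11, 11, 13]

[11, 11, 13]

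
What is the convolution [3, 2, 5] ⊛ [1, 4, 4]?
y[0] = 3×1 = 3; y[1] = 3×4 + 2×1 = 14; y[2] = 3×4 + 2×4 + 5×1 = 25; y[3] = 2×4 + 5×4 = 28; y[4] = 5×4 = 20

[3, 14, 25, 28, 20]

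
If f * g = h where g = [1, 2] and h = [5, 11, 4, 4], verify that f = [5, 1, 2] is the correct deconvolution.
Forward-compute [5, 1, 2] * [1, 2]: h[0] = 5×1 = 5; h[1] = 5×2 + 1×1 = 11; h[2] = 1×2 + 2×1 = 4; h[3] = 2×2 = 4 → [5, 11, 4, 4]. Matches given h = [5, 11, 4, 4], so verified.

Verified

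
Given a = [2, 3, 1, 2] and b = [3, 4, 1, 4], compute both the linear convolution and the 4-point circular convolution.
Linear: y_lin[0] = 2×3 = 6; y_lin[1] = 2×4 + 3×3 = 17; y_lin[2] = 2×1 + 3×4 + 1×3 = 17; y_lin[3] = 2×4 + 3×1 + 1×4 + 2×3 = 21; y_lin[4] = 3×4 + 1×1 + 2×4 = 21; y_lin[5] = 1×4 + 2×1 = 6; y_lin[6] = 2×4 = 8 → [6, 17, 17, 21, 21, 6, 8]. Circular (length 4): y[0] = 2×3 + 3×4 + 1×1 + 2×4 = 27; y[1] = 2×4 + 3×3 + 1×4 + 2×1 = 23; y[2] = 2×1 + 3×4 + 1×3 + 2×4 = 25; y[3] = 2×4 + 3×1 + 1×4 + 2×3 = 21 → [27, 23, 25, 21]

Linear: [6, 17, 17, 21, 21, 6, 8], Circular: [27, 23, 25, 21]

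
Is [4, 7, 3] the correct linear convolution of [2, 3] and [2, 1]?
Recompute linear convolution of [2, 3] and [2, 1]: y[0] = 2×2 = 4; y[1] = 2×1 + 3×2 = 8; y[2] = 3×1 = 3 → [4, 8, 3]. Compare to given [4, 7, 3]: they differ at index 1: given 7, correct 8, so answer: No

No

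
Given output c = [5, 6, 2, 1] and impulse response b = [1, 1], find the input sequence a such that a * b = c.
Deconvolve c=[5, 6, 2, 1] by b=[1, 1]. Since b[0]=1, solve forward: a[0] = c[0] / 1 = 5; a[1] = (c[1] - 5×1) / 1 = 1; a[2] = (c[2] - 1×1) / 1 = 1. So a = [5, 1, 1]. Check by forward convolution: c[0] = 5×1 = 5; c[1] = 5×1 + 1×1 = 6; c[2] = 1×1 + 1×1 = 2; c[3] = 1×1 = 1

[5, 1, 1]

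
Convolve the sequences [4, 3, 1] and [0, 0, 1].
y[0] = 4×0 = 0; y[1] = 4×0 + 3×0 = 0; y[2] = 4×1 + 3×0 + 1×0 = 4; y[3] = 3×1 + 1×0 = 3; y[4] = 1×1 = 1

[0, 0, 4, 3, 1]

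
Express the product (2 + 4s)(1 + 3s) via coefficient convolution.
Ascending coefficients: a = [2, 4], b = [1, 3]. c[0] = 2×1 = 2; c[1] = 2×3 + 4×1 = 10; c[2] = 4×3 = 12. Result coefficients: [2, 10, 12] → 2 + 10s + 12s^2

2 + 10s + 12s^2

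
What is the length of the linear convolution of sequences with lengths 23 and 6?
Linear/full convolution length: m + n - 1 = 23 + 6 - 1 = 28

28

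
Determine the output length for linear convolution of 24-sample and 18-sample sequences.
Linear/full convolution length: m + n - 1 = 24 + 18 - 1 = 41

41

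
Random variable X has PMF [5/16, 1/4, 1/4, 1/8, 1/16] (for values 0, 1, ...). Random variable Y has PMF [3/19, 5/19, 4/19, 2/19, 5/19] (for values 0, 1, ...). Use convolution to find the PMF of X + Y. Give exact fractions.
P(X+Y=k) = Σ_i P(X=i)·P(Y=k-i) — a convolution of [5/16, 1/4, 1/4, 1/8, 1/16] and [3/19, 5/19, 4/19, 2/19, 5/19]. P(X+Y=0) = (5/16)×(3/19) = 15/304; P(X+Y=1) = (5/16)×(5/19) + (1/4)×(3/19) = 25/304 + 3/76 = 37/304; P(X+Y=2) = (5/16)×(4/19) + (1/4)×(5/19) + (1/4)×(3/19) = 5/76 + 5/76 + 3/76 = 13/76; P(X+Y=3) = (5/16)×(2/19) + (1/4)×(4/19) + (1/4)×(5/19) + (1/8)×(3/19) = 5/152 + 1/19 + 5/76 + 3/152 = 13/76; P(X+Y=4) = (5/16)×(5/19) + (1/4)×(2/19) + (1/4)×(4/19) + (1/8)×(5/19) + (1/16)×(3/19) = 25/304 + 1/38 + 1/19 + 5/152 + 3/304 = 31/152; P(X+Y=5) = (1/4)×(5/19) + (1/4)×(2/19) + (1/8)×(4/19) + (1/16)×(5/19) = 5/76 + 1/38 + 1/38 + 5/304 = 41/304; P(X+Y=6) = (1/4)×(5/19) + (1/8)×(2/19) + (1/16)×(4/19) = 5/76 + 1/76 + 1/76 = 7/76; P(X+Y=7) = (1/8)×(5/19) + (1/16)×(2/19) = 5/152 + 1/152 = 3/76; P(X+Y=8) = (1/16)×(5/19) = 5/304. PMF: [15/304, 37/304, 13/76, 13/76, 31/152, 41/304, 7/76, 3/76, 5/304] (sums to 1 ✓)

[15/304, 37/304, 13/76, 13/76, 31/152, 41/304, 7/76, 3/76, 5/304]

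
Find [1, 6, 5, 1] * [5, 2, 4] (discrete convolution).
y[0] = 1×5 = 5; y[1] = 1×2 + 6×5 = 32; y[2] = 1×4 + 6×2 + 5×5 = 41; y[3] = 6×4 + 5×2 + 1×5 = 39; y[4] = 5×4 + 1×2 = 22; y[5] = 1×4 = 4

[5, 32, 41, 39, 22, 4]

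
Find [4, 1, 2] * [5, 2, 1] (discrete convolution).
y[0] = 4×5 = 20; y[1] = 4×2 + 1×5 = 13; y[2] = 4×1 + 1×2 + 2×5 = 16; y[3] = 1×1 + 2×2 = 5; y[4] = 2×1 = 2

[20, 13, 16, 5, 2]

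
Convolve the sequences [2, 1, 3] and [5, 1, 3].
y[0] = 2×5 = 10; y[1] = 2×1 + 1×5 = 7; y[2] = 2×3 + 1×1 + 3×5 = 22; y[3] = 1×3 + 3×1 = 6; y[4] = 3×3 = 9

[10, 7, 22, 6, 9]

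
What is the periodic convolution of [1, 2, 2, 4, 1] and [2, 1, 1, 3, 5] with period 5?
Use y[k] = Σ_j f[j]·g[(k-j) mod 5]. y[0] = 1×2 + 2×5 + 2×3 + 4×1 + 1×1 = 23; y[1] = 1×1 + 2×2 + 2×5 + 4×3 + 1×1 = 28; y[2] = 1×1 + 2×1 + 2×2 + 4×5 + 1×3 = 30; y[3] = 1×3 + 2×1 + 2×1 + 4×2 + 1×5 = 20; y[4] = 1×5 + 2×3 + 2×1 + 4×1 + 1×2 = 19. Result: [23, 28, 30, 20, 19]

[23, 28, 30, 20, 19]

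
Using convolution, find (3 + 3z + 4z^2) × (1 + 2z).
Ascending coefficients: a = [3, 3, 4], b = [1, 2]. c[0] = 3×1 = 3; c[1] = 3×2 + 3×1 = 9; c[2] = 3×2 + 4×1 = 10; c[3] = 4×2 = 8. Result coefficients: [3, 9, 10, 8] → 3 + 9z + 10z^2 + 8z^3

3 + 9z + 10z^2 + 8z^3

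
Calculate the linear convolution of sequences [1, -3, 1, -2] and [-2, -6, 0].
y[0] = 1×-2 = -2; y[1] = 1×-6 + -3×-2 = 0; y[2] = 1×0 + -3×-6 + 1×-2 = 16; y[3] = -3×0 + 1×-6 + -2×-2 = -2; y[4] = 1×0 + -2×-6 = 12; y[5] = -2×0 = 0

[-2, 0, 16, -2, 12, 0]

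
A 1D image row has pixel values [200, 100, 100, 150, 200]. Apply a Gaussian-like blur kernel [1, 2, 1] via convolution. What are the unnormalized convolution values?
Convolve image row [200, 100, 100, 150, 200] with kernel [1, 2, 1]: y[0] = 200×1 = 200; y[1] = 200×2 + 100×1 = 500; y[2] = 200×1 + 100×2 + 100×1 = 500; y[3] = 100×1 + 100×2 + 150×1 = 450; y[4] = 100×1 + 150×2 + 200×1 = 600; y[5] = 150×1 + 200×2 = 550; y[6] = 200×1 = 200 → [200, 500, 500, 450, 600, 550, 200]. Normalization factor = sum(kernel) = 4.

[200, 500, 500, 450, 600, 550, 200]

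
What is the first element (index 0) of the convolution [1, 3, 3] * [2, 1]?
Use y[k] = Σ_i a[i]·b[k-i] at k=0. y[0] = 1×2 = 2

2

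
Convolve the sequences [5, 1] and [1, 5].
y[0] = 5×1 = 5; y[1] = 5×5 + 1×1 = 26; y[2] = 1×5 = 5

[5, 26, 5]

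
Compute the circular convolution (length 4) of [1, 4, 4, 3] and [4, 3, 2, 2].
Use y[k] = Σ_j a[j]·b[(k-j) mod 4]. y[0] = 1×4 + 4×2 + 4×2 + 3×3 = 29; y[1] = 1×3 + 4×4 + 4×2 + 3×2 = 33; y[2] = 1×2 + 4×3 + 4×4 + 3×2 = 36; y[3] = 1×2 + 4×2 + 4×3 + 3×4 = 34. Result: [29, 33, 36, 34]

[29, 33, 36, 34]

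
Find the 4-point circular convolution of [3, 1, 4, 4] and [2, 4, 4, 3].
Use y[k] = Σ_j a[j]·b[(k-j) mod 4]. y[0] = 3×2 + 1×3 + 4×4 + 4×4 = 41; y[1] = 3×4 + 1×2 + 4×3 + 4×4 = 42; y[2] = 3×4 + 1×4 + 4×2 + 4×3 = 36; y[3] = 3×3 + 1×4 + 4×4 + 4×2 = 37. Result: [41, 42, 36, 37]

[41, 42, 36, 37]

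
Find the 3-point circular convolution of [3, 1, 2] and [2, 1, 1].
Use y[k] = Σ_j u[j]·v[(k-j) mod 3]. y[0] = 3×2 + 1×1 + 2×1 = 9; y[1] = 3×1 + 1×2 + 2×1 = 7; y[2] = 3×1 + 1×1 + 2×2 = 8. Result: [9, 7, 8]

[9, 7, 8]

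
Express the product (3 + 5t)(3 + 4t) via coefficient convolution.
Ascending coefficients: a = [3, 5], b = [3, 4]. c[0] = 3×3 = 9; c[1] = 3×4 + 5×3 = 27; c[2] = 5×4 = 20. Result coefficients: [9, 27, 20] → 9 + 27t + 20t^2

9 + 27t + 20t^2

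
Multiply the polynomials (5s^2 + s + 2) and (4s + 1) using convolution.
Ascending coefficients: a = [2, 1, 5], b = [1, 4]. c[0] = 2×1 = 2; c[1] = 2×4 + 1×1 = 9; c[2] = 1×4 + 5×1 = 9; c[3] = 5×4 = 20. Result coefficients: [2, 9, 9, 20] → 20s^3 + 9s^2 + 9s + 2

20s^3 + 9s^2 + 9s + 2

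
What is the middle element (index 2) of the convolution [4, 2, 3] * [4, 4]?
Use y[k] = Σ_i a[i]·b[k-i] at k=2. y[2] = 2×4 + 3×4 = 20

20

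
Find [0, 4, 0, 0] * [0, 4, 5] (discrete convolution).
y[0] = 0×0 = 0; y[1] = 0×4 + 4×0 = 0; y[2] = 0×5 + 4×4 + 0×0 = 16; y[3] = 4×5 + 0×4 + 0×0 = 20; y[4] = 0×5 + 0×4 = 0; y[5] = 0×5 = 0

[0, 0, 16, 20, 0, 0]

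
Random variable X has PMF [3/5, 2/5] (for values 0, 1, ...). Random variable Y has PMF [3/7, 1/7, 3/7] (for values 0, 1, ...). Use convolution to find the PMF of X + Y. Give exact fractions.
P(X+Y=k) = Σ_i P(X=i)·P(Y=k-i) — a convolution of [3/5, 2/5] and [3/7, 1/7, 3/7]. P(X+Y=0) = (3/5)×(3/7) = 9/35; P(X+Y=1) = (3/5)×(1/7) + (2/5)×(3/7) = 3/35 + 6/35 = 9/35; P(X+Y=2) = (3/5)×(3/7) + (2/5)×(1/7) = 9/35 + 2/35 = 11/35; P(X+Y=3) = (2/5)×(3/7) = 6/35. PMF: [9/35, 9/35, 11/35, 6/35] (sums to 1 ✓)

[9/35, 9/35, 11/35, 6/35]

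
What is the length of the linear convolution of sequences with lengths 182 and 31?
Linear/full convolution length: m + n - 1 = 182 + 31 - 1 = 212

212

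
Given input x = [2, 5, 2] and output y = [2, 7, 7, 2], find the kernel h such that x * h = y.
Output length 4 = len(x) + len(h) - 1 ⇒ len(h) = 2. Solve h forward using h[k] = (y[k] - Σ_{i≥1} x[i]·h[k-i]) / x[0]: h[0] = y[0] / x[0] = 2 / 2 = 1; h[1] = (y[1] - 5×1) / x[0] = (7 - 5×1) / 2 = 1. So h = [1, 1]. Forward-check [2, 5, 2] * [1, 1]: y[0] = 2×1 = 2; y[1] = 2×1 + 5×1 = 7; y[2] = 5×1 + 2×1 = 7; y[3] = 2×1 = 2 → [2, 7, 7, 2] ✓

[1, 1]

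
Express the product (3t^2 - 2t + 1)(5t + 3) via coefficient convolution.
Ascending coefficients: a = [1, -2, 3], b = [3, 5]. c[0] = 1×3 = 3; c[1] = 1×5 + -2×3 = -1; c[2] = -2×5 + 3×3 = -1; c[3] = 3×5 = 15. Result coefficients: [3, -1, -1, 15] → 15t^3 - t^2 - t + 3

15t^3 - t^2 - t + 3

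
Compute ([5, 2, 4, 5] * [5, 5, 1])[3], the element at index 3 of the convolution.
Use y[k] = Σ_i a[i]·b[k-i] at k=3. y[3] = 2×1 + 4×5 + 5×5 = 47

47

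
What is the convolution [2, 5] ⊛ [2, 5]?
y[0] = 2×2 = 4; y[1] = 2×5 + 5×2 = 20; y[2] = 5×5 = 25

[4, 20, 25]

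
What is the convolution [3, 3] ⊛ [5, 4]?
y[0] = 3×5 = 15; y[1] = 3×4 + 3×5 = 27; y[2] = 3×4 = 12

[15, 27, 12]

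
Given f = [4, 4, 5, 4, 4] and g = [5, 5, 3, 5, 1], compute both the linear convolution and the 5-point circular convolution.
Linear: y_lin[0] = 4×5 = 20; y_lin[1] = 4×5 + 4×5 = 40; y_lin[2] = 4×3 + 4×5 + 5×5 = 57; y_lin[3] = 4×5 + 4×3 + 5×5 + 4×5 = 77; y_lin[4] = 4×1 + 4×5 + 5×3 + 4×5 + 4×5 = 79; y_lin[5] = 4×1 + 5×5 + 4×3 + 4×5 = 61; y_lin[6] = 5×1 + 4×5 + 4×3 = 37; y_lin[7] = 4×1 + 4×5 = 24; y_lin[8] = 4×1 = 4 → [20, 40, 57, 77, 79, 61, 37, 24, 4]. Circular (length 5): y[0] = 4×5 + 4×1 + 5×5 + 4×3 + 4×5 = 81; y[1] = 4×5 + 4×5 + 5×1 + 4×5 + 4×3 = 77; y[2] = 4×3 + 4×5 + 5×5 + 4×1 + 4×5 = 81; y[3] = 4×5 + 4×3 + 5×5 + 4×5 + 4×1 = 81; y[4] = 4×1 + 4×5 + 5×3 + 4×5 + 4×5 = 79 → [81, 77, 81, 81, 79]

Linear: [20, 40, 57, 77, 79, 61, 37, 24, 4], Circular: [81, 77, 81, 81, 79]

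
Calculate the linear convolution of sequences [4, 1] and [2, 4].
y[0] = 4×2 = 8; y[1] = 4×4 + 1×2 = 18; y[2] = 1×4 = 4

[8, 18, 4]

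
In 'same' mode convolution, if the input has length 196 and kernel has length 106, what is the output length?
'Same' mode returns an output with the same length as the input: 196

196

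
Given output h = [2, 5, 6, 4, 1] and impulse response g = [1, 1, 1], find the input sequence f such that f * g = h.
Deconvolve h=[2, 5, 6, 4, 1] by g=[1, 1, 1]. Since g[0]=1, solve forward: f[0] = h[0] / 1 = 2; f[1] = (h[1] - 2×1) / 1 = 3; f[2] = (h[2] - 3×1 - 2×1) / 1 = 1. So f = [2, 3, 1]. Check by forward convolution: h[0] = 2×1 = 2; h[1] = 2×1 + 3×1 = 5; h[2] = 2×1 + 3×1 + 1×1 = 6; h[3] = 3×1 + 1×1 = 4; h[4] = 1×1 = 1

[2, 3, 1]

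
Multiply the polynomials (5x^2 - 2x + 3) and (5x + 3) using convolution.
Ascending coefficients: a = [3, -2, 5], b = [3, 5]. c[0] = 3×3 = 9; c[1] = 3×5 + -2×3 = 9; c[2] = -2×5 + 5×3 = 5; c[3] = 5×5 = 25. Result coefficients: [9, 9, 5, 25] → 25x^3 + 5x^2 + 9x + 9

25x^3 + 5x^2 + 9x + 9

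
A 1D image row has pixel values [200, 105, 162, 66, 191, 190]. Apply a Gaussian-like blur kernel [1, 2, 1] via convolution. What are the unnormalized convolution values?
Convolve image row [200, 105, 162, 66, 191, 190] with kernel [1, 2, 1]: y[0] = 200×1 = 200; y[1] = 200×2 + 105×1 = 505; y[2] = 200×1 + 105×2 + 162×1 = 572; y[3] = 105×1 + 162×2 + 66×1 = 495; y[4] = 162×1 + 66×2 + 191×1 = 485; y[5] = 66×1 + 191×2 + 190×1 = 638; y[6] = 191×1 + 190×2 = 571; y[7] = 190×1 = 190 → [200, 505, 572, 495, 485, 638, 571, 190]. Normalization factor = sum(kernel) = 4.

[200, 505, 572, 495, 485, 638, 571, 190]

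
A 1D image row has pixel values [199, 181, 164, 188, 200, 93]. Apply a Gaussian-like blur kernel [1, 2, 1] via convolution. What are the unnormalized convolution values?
Convolve image row [199, 181, 164, 188, 200, 93] with kernel [1, 2, 1]: y[0] = 199×1 = 199; y[1] = 199×2 + 181×1 = 579; y[2] = 199×1 + 181×2 + 164×1 = 725; y[3] = 181×1 + 164×2 + 188×1 = 697; y[4] = 164×1 + 188×2 + 200×1 = 740; y[5] = 188×1 + 200×2 + 93×1 = 681; y[6] = 200×1 + 93×2 = 386; y[7] = 93×1 = 93 → [199, 579, 725, 697, 740, 681, 386, 93]. Normalization factor = sum(kernel) = 4.

[199, 579, 725, 697, 740, 681, 386, 93]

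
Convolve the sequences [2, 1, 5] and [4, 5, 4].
y[0] = 2×4 = 8; y[1] = 2×5 + 1×4 = 14; y[2] = 2×4 + 1×5 + 5×4 = 33; y[3] = 1×4 + 5×5 = 29; y[4] = 5×4 = 20

[8, 14, 33, 29, 20]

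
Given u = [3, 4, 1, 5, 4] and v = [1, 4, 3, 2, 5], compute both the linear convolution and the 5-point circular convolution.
Linear: y_lin[0] = 3×1 = 3; y_lin[1] = 3×4 + 4×1 = 16; y_lin[2] = 3×3 + 4×4 + 1×1 = 26; y_lin[3] = 3×2 + 4×3 + 1×4 + 5×1 = 27; y_lin[4] = 3×5 + 4×2 + 1×3 + 5×4 + 4×1 = 50; y_lin[5] = 4×5 + 1×2 + 5×3 + 4×4 = 53; y_lin[6] = 1×5 + 5×2 + 4×3 = 27; y_lin[7] = 5×5 + 4×2 = 33; y_lin[8] = 4×5 = 20 → [3, 16, 26, 27, 50, 53, 27, 33, 20]. Circular (length 5): y[0] = 3×1 + 4×5 + 1×2 + 5×3 + 4×4 = 56; y[1] = 3×4 + 4×1 + 1×5 + 5×2 + 4×3 = 43; y[2] = 3×3 + 4×4 + 1×1 + 5×5 + 4×2 = 59; y[3] = 3×2 + 4×3 + 1×4 + 5×1 + 4×5 = 47; y[4] = 3×5 + 4×2 + 1×3 + 5×4 + 4×1 = 50 → [56, 43, 59, 47, 50]

Linear: [3, 16, 26, 27, 50, 53, 27, 33, 20], Circular: [56, 43, 59, 47, 50]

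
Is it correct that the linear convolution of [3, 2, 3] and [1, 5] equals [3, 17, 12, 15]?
Recompute linear convolution of [3, 2, 3] and [1, 5]: y[0] = 3×1 = 3; y[1] = 3×5 + 2×1 = 17; y[2] = 2×5 + 3×1 = 13; y[3] = 3×5 = 15 → [3, 17, 13, 15]. Compare to given [3, 17, 12, 15]: they differ at index 2: given 12, correct 13, so answer: No

No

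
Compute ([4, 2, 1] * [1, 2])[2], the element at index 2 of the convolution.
Use y[k] = Σ_i a[i]·b[k-i] at k=2. y[2] = 2×2 + 1×1 = 5

5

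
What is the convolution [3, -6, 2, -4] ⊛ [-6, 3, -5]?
y[0] = 3×-6 = -18; y[1] = 3×3 + -6×-6 = 45; y[2] = 3×-5 + -6×3 + 2×-6 = -45; y[3] = -6×-5 + 2×3 + -4×-6 = 60; y[4] = 2×-5 + -4×3 = -22; y[5] = -4×-5 = 20

[-18, 45, -45, 60, -22, 20]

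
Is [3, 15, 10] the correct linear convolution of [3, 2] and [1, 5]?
Recompute linear convolution of [3, 2] and [1, 5]: y[0] = 3×1 = 3; y[1] = 3×5 + 2×1 = 17; y[2] = 2×5 = 10 → [3, 17, 10]. Compare to given [3, 15, 10]: they differ at index 1: given 15, correct 17, so answer: No

No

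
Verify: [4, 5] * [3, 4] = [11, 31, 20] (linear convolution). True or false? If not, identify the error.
Recompute linear convolution of [4, 5] and [3, 4]: y[0] = 4×3 = 12; y[1] = 4×4 + 5×3 = 31; y[2] = 5×4 = 20 → [12, 31, 20]. Compare to given [11, 31, 20]: they differ at index 0: given 11, correct 12, so answer: No

No. Error at index 0: given 11, correct 12.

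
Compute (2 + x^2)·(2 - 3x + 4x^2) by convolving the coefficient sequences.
Ascending coefficients: a = [2, 0, 1], b = [2, -3, 4]. c[0] = 2×2 = 4; c[1] = 2×-3 + 0×2 = -6; c[2] = 2×4 + 0×-3 + 1×2 = 10; c[3] = 0×4 + 1×-3 = -3; c[4] = 1×4 = 4. Result coefficients: [4, -6, 10, -3, 4] → 4 - 6x + 10x^2 - 3x^3 + 4x^4

4 - 6x + 10x^2 - 3x^3 + 4x^4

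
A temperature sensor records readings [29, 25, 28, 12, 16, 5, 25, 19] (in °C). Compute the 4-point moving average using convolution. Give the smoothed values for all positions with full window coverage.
4-point moving average kernel = [1, 1, 1, 1]. Apply in 'valid' mode (full window coverage): avg[0] = (29 + 25 + 28 + 12) / 4 = 23.5; avg[1] = (25 + 28 + 12 + 16) / 4 = 20.25; avg[2] = (28 + 12 + 16 + 5) / 4 = 15.25; avg[3] = (12 + 16 + 5 + 25) / 4 = 14.5; avg[4] = (16 + 5 + 25 + 19) / 4 = 16.25. Smoothed values: [23.5, 20.25, 15.25, 14.5, 16.25]

[23.5, 20.25, 15.25, 14.5, 16.25]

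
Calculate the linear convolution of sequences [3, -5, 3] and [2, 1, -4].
y[0] = 3×2 = 6; y[1] = 3×1 + -5×2 = -7; y[2] = 3×-4 + -5×1 + 3×2 = -11; y[3] = -5×-4 + 3×1 = 23; y[4] = 3×-4 = -12

[6, -7, -11, 23, -12]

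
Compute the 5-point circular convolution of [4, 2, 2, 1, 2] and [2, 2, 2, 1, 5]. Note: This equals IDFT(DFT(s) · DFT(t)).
Either evaluate y[k] = Σ_j s[j]·t[(k-j) mod 5] directly, or use IDFT(DFT(s) · DFT(t)). y[0] = 4×2 + 2×5 + 2×1 + 1×2 + 2×2 = 26; y[1] = 4×2 + 2×2 + 2×5 + 1×1 + 2×2 = 27; y[2] = 4×2 + 2×2 + 2×2 + 1×5 + 2×1 = 23; y[3] = 4×1 + 2×2 + 2×2 + 1×2 + 2×5 = 24; y[4] = 4×5 + 2×1 + 2×2 + 1×2 + 2×2 = 32. Result: [26, 27, 23, 24, 32]

[26, 27, 23, 24, 32]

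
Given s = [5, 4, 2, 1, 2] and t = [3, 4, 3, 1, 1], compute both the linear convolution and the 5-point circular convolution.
Linear: y_lin[0] = 5×3 = 15; y_lin[1] = 5×4 + 4×3 = 32; y_lin[2] = 5×3 + 4×4 + 2×3 = 37; y_lin[3] = 5×1 + 4×3 + 2×4 + 1×3 = 28; y_lin[4] = 5×1 + 4×1 + 2×3 + 1×4 + 2×3 = 25; y_lin[5] = 4×1 + 2×1 + 1×3 + 2×4 = 17; y_lin[6] = 2×1 + 1×1 + 2×3 = 9; y_lin[7] = 1×1 + 2×1 = 3; y_lin[8] = 2×1 = 2 → [15, 32, 37, 28, 25, 17, 9, 3, 2]. Circular (length 5): y[0] = 5×3 + 4×1 + 2×1 + 1×3 + 2×4 = 32; y[1] = 5×4 + 4×3 + 2×1 + 1×1 + 2×3 = 41; y[2] = 5×3 + 4×4 + 2×3 + 1×1 + 2×1 = 40; y[3] = 5×1 + 4×3 + 2×4 + 1×3 + 2×1 = 30; y[4] = 5×1 + 4×1 + 2×3 + 1×4 + 2×3 = 25 → [32, 41, 40, 30, 25]

Linear: [15, 32, 37, 28, 25, 17, 9, 3, 2], Circular: [32, 41, 40, 30, 25]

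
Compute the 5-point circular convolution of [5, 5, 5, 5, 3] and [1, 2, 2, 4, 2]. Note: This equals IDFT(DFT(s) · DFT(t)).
Either evaluate y[k] = Σ_j s[j]·t[(k-j) mod 5] directly, or use IDFT(DFT(s) · DFT(t)). y[0] = 5×1 + 5×2 + 5×4 + 5×2 + 3×2 = 51; y[1] = 5×2 + 5×1 + 5×2 + 5×4 + 3×2 = 51; y[2] = 5×2 + 5×2 + 5×1 + 5×2 + 3×4 = 47; y[3] = 5×4 + 5×2 + 5×2 + 5×1 + 3×2 = 51; y[4] = 5×2 + 5×4 + 5×2 + 5×2 + 3×1 = 53. Result: [51, 51, 47, 51, 53]

[51, 51, 47, 51, 53]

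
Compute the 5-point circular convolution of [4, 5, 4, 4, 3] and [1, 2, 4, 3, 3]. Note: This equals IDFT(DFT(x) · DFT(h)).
Either evaluate y[k] = Σ_j x[j]·h[(k-j) mod 5] directly, or use IDFT(DFT(x) · DFT(h)). y[0] = 4×1 + 5×3 + 4×3 + 4×4 + 3×2 = 53; y[1] = 4×2 + 5×1 + 4×3 + 4×3 + 3×4 = 49; y[2] = 4×4 + 5×2 + 4×1 + 4×3 + 3×3 = 51; y[3] = 4×3 + 5×4 + 4×2 + 4×1 + 3×3 = 53; y[4] = 4×3 + 5×3 + 4×4 + 4×2 + 3×1 = 54. Result: [53, 49, 51, 53, 54]

[53, 49, 51, 53, 54]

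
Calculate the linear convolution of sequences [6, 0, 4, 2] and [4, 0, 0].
y[0] = 6×4 = 24; y[1] = 6×0 + 0×4 = 0; y[2] = 6×0 + 0×0 + 4×4 = 16; y[3] = 0×0 + 4×0 + 2×4 = 8; y[4] = 4×0 + 2×0 = 0; y[5] = 2×0 = 0

[24, 0, 16, 8, 0, 0]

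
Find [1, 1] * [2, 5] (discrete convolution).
y[0] = 1×2 = 2; y[1] = 1×5 + 1×2 = 7; y[2] = 1×5 = 5

[2, 7, 5]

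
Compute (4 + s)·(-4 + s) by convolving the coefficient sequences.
Ascending coefficients: a = [4, 1], b = [-4, 1]. c[0] = 4×-4 = -16; c[1] = 4×1 + 1×-4 = 0; c[2] = 1×1 = 1. Result coefficients: [-16, 0, 1] → -16 + s^2

-16 + s^2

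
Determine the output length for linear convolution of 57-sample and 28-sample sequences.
Linear/full convolution length: m + n - 1 = 57 + 28 - 1 = 84

84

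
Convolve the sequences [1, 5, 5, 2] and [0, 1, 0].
y[0] = 1×0 = 0; y[1] = 1×1 + 5×0 = 1; y[2] = 1×0 + 5×1 + 5×0 = 5; y[3] = 5×0 + 5×1 + 2×0 = 5; y[4] = 5×0 + 2×1 = 2; y[5] = 2×0 = 0

[0, 1, 5, 5, 2, 0]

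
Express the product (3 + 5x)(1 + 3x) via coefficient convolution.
Ascending coefficients: a = [3, 5], b = [1, 3]. c[0] = 3×1 = 3; c[1] = 3×3 + 5×1 = 14; c[2] = 5×3 = 15. Result coefficients: [3, 14, 15] → 3 + 14x + 15x^2

3 + 14x + 15x^2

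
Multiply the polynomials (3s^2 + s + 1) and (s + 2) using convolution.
Ascending coefficients: a = [1, 1, 3], b = [2, 1]. c[0] = 1×2 = 2; c[1] = 1×1 + 1×2 = 3; c[2] = 1×1 + 3×2 = 7; c[3] = 3×1 = 3. Result coefficients: [2, 3, 7, 3] → 3s^3 + 7s^2 + 3s + 2

3s^3 + 7s^2 + 3s + 2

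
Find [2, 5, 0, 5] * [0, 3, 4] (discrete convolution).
y[0] = 2×0 = 0; y[1] = 2×3 + 5×0 = 6; y[2] = 2×4 + 5×3 + 0×0 = 23; y[3] = 5×4 + 0×3 + 5×0 = 20; y[4] = 0×4 + 5×3 = 15; y[5] = 5×4 = 20

[0, 6, 23, 20, 15, 20]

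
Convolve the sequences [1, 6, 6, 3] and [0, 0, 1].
y[0] = 1×0 = 0; y[1] = 1×0 + 6×0 = 0; y[2] = 1×1 + 6×0 + 6×0 = 1; y[3] = 6×1 + 6×0 + 3×0 = 6; y[4] = 6×1 + 3×0 = 6; y[5] = 3×1 = 3

[0, 0, 1, 6, 6, 3]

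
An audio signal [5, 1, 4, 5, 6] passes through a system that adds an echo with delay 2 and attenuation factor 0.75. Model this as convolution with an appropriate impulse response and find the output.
Direct-path + delayed-attenuated-path model → impulse response h = [1, 0, 0.75] (1 at lag 0, 0.75 at lag 2). Output y[n] = x[n] + 0.75·x[n - 2] (with x[n] = 0 outside 0..4): y[0] = 5 + 0.75×0 = 5; y[1] = 1 + 0.75×0 = 1; y[2] = 4 + 0.75×5 = 7.75; y[3] = 5 + 0.75×1 = 5.75; y[4] = 6 + 0.75×4 = 9.0; y[5] = 0 + 0.75×5 = 3.75; y[6] = 0 + 0.75×6 = 4.5. So y = [5, 1, 7.75, 5.75, 9.0, 3.75, 4.5]

[5, 1, 7.75, 5.75, 9.0, 3.75, 4.5]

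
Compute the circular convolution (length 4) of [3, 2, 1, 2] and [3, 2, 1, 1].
Use y[k] = Σ_j a[j]·b[(k-j) mod 4]. y[0] = 3×3 + 2×1 + 1×1 + 2×2 = 16; y[1] = 3×2 + 2×3 + 1×1 + 2×1 = 15; y[2] = 3×1 + 2×2 + 1×3 + 2×1 = 12; y[3] = 3×1 + 2×1 + 1×2 + 2×3 = 13. Result: [16, 15, 12, 13]

[16, 15, 12, 13]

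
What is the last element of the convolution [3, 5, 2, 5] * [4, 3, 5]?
Use y[k] = Σ_i a[i]·b[k-i] at k=5. y[5] = 5×5 = 25

25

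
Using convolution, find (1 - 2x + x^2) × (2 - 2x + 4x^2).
Ascending coefficients: a = [1, -2, 1], b = [2, -2, 4]. c[0] = 1×2 = 2; c[1] = 1×-2 + -2×2 = -6; c[2] = 1×4 + -2×-2 + 1×2 = 10; c[3] = -2×4 + 1×-2 = -10; c[4] = 1×4 = 4. Result coefficients: [2, -6, 10, -10, 4] → 2 - 6x + 10x^2 - 10x^3 + 4x^4

2 - 6x + 10x^2 - 10x^3 + 4x^4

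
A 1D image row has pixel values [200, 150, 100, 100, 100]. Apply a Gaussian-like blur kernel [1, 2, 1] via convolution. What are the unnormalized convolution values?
Convolve image row [200, 150, 100, 100, 100] with kernel [1, 2, 1]: y[0] = 200×1 = 200; y[1] = 200×2 + 150×1 = 550; y[2] = 200×1 + 150×2 + 100×1 = 600; y[3] = 150×1 + 100×2 + 100×1 = 450; y[4] = 100×1 + 100×2 + 100×1 = 400; y[5] = 100×1 + 100×2 = 300; y[6] = 100×1 = 100 → [200, 550, 600, 450, 400, 300, 100]. Normalization factor = sum(kernel) = 4.

[200, 550, 600, 450, 400, 300, 100]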